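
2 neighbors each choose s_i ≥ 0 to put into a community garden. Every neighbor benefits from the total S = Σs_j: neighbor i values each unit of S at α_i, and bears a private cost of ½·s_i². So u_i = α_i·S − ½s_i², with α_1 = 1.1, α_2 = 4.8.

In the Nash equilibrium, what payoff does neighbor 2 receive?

Neighbor i's FOC: ∂u_i/∂s_i = α_i − s_i = 0, so s_i* = α_i.
NE contributions = (1.1, 4.8); S = 5.9.
u_2 = α_2·S − ½·(s_2)² = 4.8·5.9 − ½·4.8² = 16.8.

16.8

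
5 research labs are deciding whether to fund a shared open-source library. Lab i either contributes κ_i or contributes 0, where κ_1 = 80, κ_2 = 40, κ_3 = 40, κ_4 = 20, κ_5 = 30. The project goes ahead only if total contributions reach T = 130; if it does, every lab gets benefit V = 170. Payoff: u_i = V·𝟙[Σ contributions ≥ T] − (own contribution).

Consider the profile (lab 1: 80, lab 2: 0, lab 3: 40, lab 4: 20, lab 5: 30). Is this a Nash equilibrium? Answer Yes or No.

No

Total = 170 ≥ 130: provided.
Lab 1 (pledges 80, payoff 90): dropping to 0 → total 90, payoff 0. No gain.
Lab 2 (pledges 0, payoff 170): pledging 40 → total 210, payoff 130. No gain.
Lab 3 (pledges 40, payoff 130): dropping to 0 → total 130, payoff 170. Profitable deviation.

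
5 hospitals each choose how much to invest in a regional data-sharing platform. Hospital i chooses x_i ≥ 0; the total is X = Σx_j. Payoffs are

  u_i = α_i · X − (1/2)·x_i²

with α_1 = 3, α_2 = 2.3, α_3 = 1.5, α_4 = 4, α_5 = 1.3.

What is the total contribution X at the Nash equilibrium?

Hospital i's FOC: ∂u_i/∂x_i = α_i − x_i = 0, so x_i* = α_i.
NE contributions = (3, 2.3, 1.5, 4, 1.3); X = 12.1.

12.1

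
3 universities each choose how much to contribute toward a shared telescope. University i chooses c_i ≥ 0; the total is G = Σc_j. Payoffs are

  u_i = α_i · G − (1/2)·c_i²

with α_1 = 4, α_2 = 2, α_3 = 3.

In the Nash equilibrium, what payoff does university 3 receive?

University i's FOC: ∂u_i/∂c_i = α_i − c_i = 0, so c_i* = α_i.
NE contributions = (4, 2, 3); G = 9.
u_3 = α_3·G − ½·(c_3)² = 3·9 − ½·3² = 22.5.

22.5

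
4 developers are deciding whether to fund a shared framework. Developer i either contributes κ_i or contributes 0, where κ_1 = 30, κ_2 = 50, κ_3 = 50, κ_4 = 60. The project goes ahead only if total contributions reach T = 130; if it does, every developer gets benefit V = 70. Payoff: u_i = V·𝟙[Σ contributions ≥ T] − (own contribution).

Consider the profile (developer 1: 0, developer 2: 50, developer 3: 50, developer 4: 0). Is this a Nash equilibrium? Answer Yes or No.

No

Total = 100 < 130: not provided.
Developer 1 (pledges 0, payoff 0): pledging 30 → total 130, payoff 40. Profitable deviation.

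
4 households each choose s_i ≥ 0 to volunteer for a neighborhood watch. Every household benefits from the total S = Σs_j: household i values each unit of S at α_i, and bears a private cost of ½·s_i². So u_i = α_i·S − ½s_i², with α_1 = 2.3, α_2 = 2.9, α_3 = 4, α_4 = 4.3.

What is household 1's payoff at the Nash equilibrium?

Household i's FOC: ∂u_i/∂s_i = α_i − s_i = 0, so s_i* = α_i.
NE contributions = (2.3, 2.9, 4, 4.3); S = 13.5.
u_1 = α_1·S − ½·(s_1)² = 2.3·13.5 − ½·2.3² = 28.405.

28.405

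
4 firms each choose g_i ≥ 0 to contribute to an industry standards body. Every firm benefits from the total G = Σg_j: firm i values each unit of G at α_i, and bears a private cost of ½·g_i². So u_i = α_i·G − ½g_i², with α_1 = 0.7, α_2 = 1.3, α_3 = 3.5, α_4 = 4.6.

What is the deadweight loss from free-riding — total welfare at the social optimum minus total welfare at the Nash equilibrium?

Firm i's FOC: ∂u_i/∂g_i = α_i − g_i = 0, so g_i* = α_i.
NE contributions = (0.7, 1.3, 3.5, 4.6); G = 10.1.
W^NE = (Σα)·G − ½Σα_i² = 10.1² − ½·35.59 = 84.215.
Planner sets g_i = Σα_j = 10.1 for every i, so G^SO = 4·10.1 = 40.4.
W^SO = (Σα)·G^SO − ½·4·(Σα)² = (4/2)·10.1² = 204.02.
Deadweight loss = W^SO − W^NE = 119.805.

119.805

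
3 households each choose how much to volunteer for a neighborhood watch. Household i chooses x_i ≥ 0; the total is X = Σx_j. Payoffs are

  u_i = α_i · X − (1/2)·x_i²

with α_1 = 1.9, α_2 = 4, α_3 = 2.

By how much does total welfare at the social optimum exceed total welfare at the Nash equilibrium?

43.01

Household i's FOC: ∂u_i/∂x_i = α_i − x_i = 0, so x_i* = α_i.
NE contributions = (1.9, 4, 2); X = 7.9.
W^NE = (Σα)·X − ½Σα_i² = 7.9² − ½·23.61 = 50.605.
Planner sets x_i = Σα_j = 7.9 for every i, so X^SO = 3·7.9 = 23.7.
W^SO = (Σα)·X^SO − ½·3·(Σα)² = (3/2)·7.9² = 93.615.
Deadweight loss = W^SO − W^NE = 43.01.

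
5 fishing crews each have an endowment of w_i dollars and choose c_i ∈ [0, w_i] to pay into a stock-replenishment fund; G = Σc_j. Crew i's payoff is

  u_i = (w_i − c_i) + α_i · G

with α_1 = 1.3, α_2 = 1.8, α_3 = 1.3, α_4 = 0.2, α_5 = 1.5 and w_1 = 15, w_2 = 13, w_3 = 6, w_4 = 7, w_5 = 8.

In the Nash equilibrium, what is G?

42

∂u_i/∂c_i = α_i − 1, so crew i contributes w_i if α_i > 1, else 0.
α_i > 1 for i ∈ {1, 2, 3, 5}; NE contributions (15, 13, 6, 0, 8), G = 42.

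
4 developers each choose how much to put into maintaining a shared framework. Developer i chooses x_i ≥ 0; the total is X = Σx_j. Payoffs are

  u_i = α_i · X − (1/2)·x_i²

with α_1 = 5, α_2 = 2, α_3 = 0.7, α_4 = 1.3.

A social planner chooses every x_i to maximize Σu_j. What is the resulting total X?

36

Planner FOC: ∂(Σu_j)/∂x_i = (Σα_j) − x_i = 0, so x_i^SO = Σα_j = 9 for every i; X^SO = 36.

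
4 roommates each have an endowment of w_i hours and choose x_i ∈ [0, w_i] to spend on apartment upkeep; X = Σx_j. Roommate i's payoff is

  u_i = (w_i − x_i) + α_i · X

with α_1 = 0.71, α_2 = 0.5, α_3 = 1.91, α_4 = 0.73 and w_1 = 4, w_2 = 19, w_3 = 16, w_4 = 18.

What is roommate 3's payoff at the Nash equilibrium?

30.56

∂u_i/∂x_i = α_i − 1, so roommate i contributes w_i if α_i > 1, else 0.
α_i > 1 for i ∈ {3}; NE contributions (0, 0, 16, 0), X = 16.
u_3 = (16 − 16) + 1.91·16 = 30.56.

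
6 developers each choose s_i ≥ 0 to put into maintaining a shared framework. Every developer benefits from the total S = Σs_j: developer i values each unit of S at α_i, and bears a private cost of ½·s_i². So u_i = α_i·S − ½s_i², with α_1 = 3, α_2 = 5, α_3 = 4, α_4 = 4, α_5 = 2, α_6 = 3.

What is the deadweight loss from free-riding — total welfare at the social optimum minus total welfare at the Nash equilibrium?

921.5

Developer i's FOC: ∂u_i/∂s_i = α_i − s_i = 0, so s_i* = α_i.
NE contributions = (3, 5, 4, 4, 2, 3); S = 21.
W^NE = (Σα)·S − ½Σα_i² = 21² − ½·79 = 401.5.
Planner sets s_i = Σα_j = 21 for every i, so S^SO = 6·21 = 126.
W^SO = (Σα)·S^SO − ½·6·(Σα)² = (6/2)·21² = 1323.
Deadweight loss = W^SO − W^NE = 921.5.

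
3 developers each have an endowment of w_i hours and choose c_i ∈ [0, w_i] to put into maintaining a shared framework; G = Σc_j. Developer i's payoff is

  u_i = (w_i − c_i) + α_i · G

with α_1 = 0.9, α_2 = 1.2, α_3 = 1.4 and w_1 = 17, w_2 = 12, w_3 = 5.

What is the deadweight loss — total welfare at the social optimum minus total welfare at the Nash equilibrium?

42.5

∂u_i/∂c_i = α_i − 1, so developer i contributes w_i if α_i > 1, else 0.
α_i > 1 for i ∈ {2, 3}; NE contributions (0, 12, 5), G = 17.
W^NE = Σw_i − G^NE + (Σα_i)·G^NE = 34 + 2.5·17 = 76.5.
Planner: ∂(Σu_j)/∂c_i = Σα_j − 1 = 2.5 > 0, so everyone contributes w_i; G^SO = 34, W^SO = 34 + 2.5·34 = 119.
Deadweight loss = 42.5.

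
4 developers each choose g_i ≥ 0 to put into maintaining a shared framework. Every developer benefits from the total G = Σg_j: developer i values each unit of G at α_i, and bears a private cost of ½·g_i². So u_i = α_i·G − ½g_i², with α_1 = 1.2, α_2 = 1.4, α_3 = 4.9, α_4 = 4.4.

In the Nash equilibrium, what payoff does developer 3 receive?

46.305

Developer i's FOC: ∂u_i/∂g_i = α_i − g_i = 0, so g_i* = α_i.
NE contributions = (1.2, 1.4, 4.9, 4.4); G = 11.9.
u_3 = α_3·G − ½·(g_3)² = 4.9·11.9 − ½·4.9² = 46.305.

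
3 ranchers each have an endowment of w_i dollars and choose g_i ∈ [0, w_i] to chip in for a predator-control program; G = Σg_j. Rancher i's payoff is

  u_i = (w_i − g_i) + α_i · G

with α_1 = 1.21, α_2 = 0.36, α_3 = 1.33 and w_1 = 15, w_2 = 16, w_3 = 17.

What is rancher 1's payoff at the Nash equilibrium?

38.72

∂u_i/∂g_i = α_i − 1, so rancher i contributes w_i if α_i > 1, else 0.
α_i > 1 for i ∈ {1, 3}; NE contributions (15, 0, 17), G = 32.
u_1 = (15 − 15) + 1.21·32 = 38.72.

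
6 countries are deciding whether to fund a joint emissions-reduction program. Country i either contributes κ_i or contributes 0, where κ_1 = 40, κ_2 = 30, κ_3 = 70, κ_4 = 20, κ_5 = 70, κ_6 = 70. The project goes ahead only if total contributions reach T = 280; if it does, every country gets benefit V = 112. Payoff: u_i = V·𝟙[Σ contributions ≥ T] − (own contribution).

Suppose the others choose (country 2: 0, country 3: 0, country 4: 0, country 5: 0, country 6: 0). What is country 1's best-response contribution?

0

Others' total = 0. Even contributing 40 gives 40 < 280: no benefit either way.
Best response: 0.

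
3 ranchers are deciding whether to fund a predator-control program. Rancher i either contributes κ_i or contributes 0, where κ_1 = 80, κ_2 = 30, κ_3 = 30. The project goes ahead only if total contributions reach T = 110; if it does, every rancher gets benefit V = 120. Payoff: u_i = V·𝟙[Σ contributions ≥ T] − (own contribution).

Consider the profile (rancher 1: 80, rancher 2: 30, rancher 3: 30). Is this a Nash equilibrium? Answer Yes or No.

No

Total = 140 ≥ 110: provided.
Rancher 1 (pledges 80, payoff 40): dropping to 0 → total 60, payoff 0. No gain.
Rancher 2 (pledges 30, payoff 90): dropping to 0 → total 110, payoff 120. Profitable deviation.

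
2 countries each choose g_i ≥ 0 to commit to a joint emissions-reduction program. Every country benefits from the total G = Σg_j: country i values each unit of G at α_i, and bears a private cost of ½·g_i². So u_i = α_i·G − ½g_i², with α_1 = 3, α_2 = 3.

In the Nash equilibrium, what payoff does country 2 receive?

Country i's FOC: ∂u_i/∂g_i = α_i − g_i = 0, so g_i* = α_i.
NE contributions = (3, 3); G = 6.
u_2 = α_2·G − ½·(g_2)² = 3·6 − ½·3² = 13.5.

13.5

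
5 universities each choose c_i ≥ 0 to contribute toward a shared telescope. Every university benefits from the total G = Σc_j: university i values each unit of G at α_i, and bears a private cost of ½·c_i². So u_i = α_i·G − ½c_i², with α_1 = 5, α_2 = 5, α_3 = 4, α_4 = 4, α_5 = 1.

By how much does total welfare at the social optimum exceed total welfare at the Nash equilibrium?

University i's FOC: ∂u_i/∂c_i = α_i − c_i = 0, so c_i* = α_i.
NE contributions = (5, 5, 4, 4, 1); G = 19.
W^NE = (Σα)·G − ½Σα_i² = 19² − ½·83 = 319.5.
Planner sets c_i = Σα_j = 19 for every i, so G^SO = 5·19 = 95.
W^SO = (Σα)·G^SO − ½·5·(Σα)² = (5/2)·19² = 902.5.
Deadweight loss = W^SO − W^NE = 583.

583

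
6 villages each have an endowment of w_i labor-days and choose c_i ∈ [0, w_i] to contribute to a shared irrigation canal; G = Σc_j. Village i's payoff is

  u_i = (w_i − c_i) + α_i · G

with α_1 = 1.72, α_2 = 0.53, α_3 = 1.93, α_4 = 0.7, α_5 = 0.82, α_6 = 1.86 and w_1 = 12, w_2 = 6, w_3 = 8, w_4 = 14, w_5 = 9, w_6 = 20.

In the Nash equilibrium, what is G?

40

∂u_i/∂c_i = α_i − 1, so village i contributes w_i if α_i > 1, else 0.
α_i > 1 for i ∈ {1, 3, 6}; NE contributions (12, 0, 8, 0, 0, 20), G = 40.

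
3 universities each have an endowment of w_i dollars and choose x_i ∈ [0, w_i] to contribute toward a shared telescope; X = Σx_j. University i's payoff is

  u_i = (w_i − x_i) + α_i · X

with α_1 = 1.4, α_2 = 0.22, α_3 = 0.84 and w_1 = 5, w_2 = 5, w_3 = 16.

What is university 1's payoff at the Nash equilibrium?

∂u_i/∂x_i = α_i − 1, so university i contributes w_i if α_i > 1, else 0.
α_i > 1 for i ∈ {1}; NE contributions (5, 0, 0), X = 5.
u_1 = (5 − 5) + 1.4·5 = 7.

7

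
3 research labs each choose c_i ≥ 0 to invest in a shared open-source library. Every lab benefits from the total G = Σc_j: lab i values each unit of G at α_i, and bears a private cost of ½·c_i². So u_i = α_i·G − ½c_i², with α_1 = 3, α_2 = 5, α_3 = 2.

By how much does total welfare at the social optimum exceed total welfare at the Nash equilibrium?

Lab i's FOC: ∂u_i/∂c_i = α_i − c_i = 0, so c_i* = α_i.
NE contributions = (3, 5, 2); G = 10.
W^NE = (Σα)·G − ½Σα_i² = 10² − ½·38 = 81.
Planner sets c_i = Σα_j = 10 for every i, so G^SO = 3·10 = 30.
W^SO = (Σα)·G^SO − ½·3·(Σα)² = (3/2)·10² = 150.
Deadweight loss = W^SO − W^NE = 69.

69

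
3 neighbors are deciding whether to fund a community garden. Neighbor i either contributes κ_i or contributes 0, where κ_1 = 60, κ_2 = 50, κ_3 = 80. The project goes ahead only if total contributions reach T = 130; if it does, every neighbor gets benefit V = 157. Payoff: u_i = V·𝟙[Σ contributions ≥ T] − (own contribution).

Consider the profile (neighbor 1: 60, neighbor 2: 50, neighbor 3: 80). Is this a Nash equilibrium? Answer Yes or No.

Total = 190 ≥ 130: provided.
Neighbor 1 (pledges 60, payoff 97): dropping to 0 → total 130, payoff 157. Profitable deviation.

No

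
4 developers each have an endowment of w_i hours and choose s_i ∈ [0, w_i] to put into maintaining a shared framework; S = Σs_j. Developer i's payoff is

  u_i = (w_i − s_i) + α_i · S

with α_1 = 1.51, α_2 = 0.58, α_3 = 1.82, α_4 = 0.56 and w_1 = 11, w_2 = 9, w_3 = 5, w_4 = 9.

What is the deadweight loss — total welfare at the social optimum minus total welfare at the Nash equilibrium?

∂u_i/∂s_i = α_i − 1, so developer i contributes w_i if α_i > 1, else 0.
α_i > 1 for i ∈ {1, 3}; NE contributions (11, 0, 5, 0), S = 16.
W^NE = Σw_i − S^NE + (Σα_i)·S^NE = 34 + 3.47·16 = 89.52.
Planner: ∂(Σu_j)/∂s_i = Σα_j − 1 = 3.47 > 0, so everyone contributes w_i; S^SO = 34, W^SO = 34 + 3.47·34 = 151.98.
Deadweight loss = 62.46.

62.46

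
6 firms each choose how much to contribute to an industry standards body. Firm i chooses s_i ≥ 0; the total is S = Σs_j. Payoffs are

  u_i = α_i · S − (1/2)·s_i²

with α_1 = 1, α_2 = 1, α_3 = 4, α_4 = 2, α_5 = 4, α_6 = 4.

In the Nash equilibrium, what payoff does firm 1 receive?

Firm i's FOC: ∂u_i/∂s_i = α_i − s_i = 0, so s_i* = α_i.
NE contributions = (1, 1, 4, 2, 4, 4); S = 16.
u_1 = α_1·S − ½·(s_1)² = 1·16 − ½·1² = 15.5.

15.5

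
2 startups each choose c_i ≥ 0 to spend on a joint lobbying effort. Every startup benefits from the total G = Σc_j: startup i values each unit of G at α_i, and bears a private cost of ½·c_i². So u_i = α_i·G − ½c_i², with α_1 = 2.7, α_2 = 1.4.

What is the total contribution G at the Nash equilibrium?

4.1

Startup i's FOC: ∂u_i/∂c_i = α_i − c_i = 0, so c_i* = α_i.
NE contributions = (2.7, 1.4); G = 4.1.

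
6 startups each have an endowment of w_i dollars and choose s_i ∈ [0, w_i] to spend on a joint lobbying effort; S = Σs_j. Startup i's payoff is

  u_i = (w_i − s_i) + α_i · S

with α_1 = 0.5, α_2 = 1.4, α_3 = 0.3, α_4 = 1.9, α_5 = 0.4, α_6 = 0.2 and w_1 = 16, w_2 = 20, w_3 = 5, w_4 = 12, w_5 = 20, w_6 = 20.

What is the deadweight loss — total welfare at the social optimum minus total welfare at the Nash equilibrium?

∂u_i/∂s_i = α_i − 1, so startup i contributes w_i if α_i > 1, else 0.
α_i > 1 for i ∈ {2, 4}; NE contributions (0, 20, 0, 12, 0, 0), S = 32.
W^NE = Σw_i − S^NE + (Σα_i)·S^NE = 93 + 3.7·32 = 211.4.
Planner: ∂(Σu_j)/∂s_i = Σα_j − 1 = 3.7 > 0, so everyone contributes w_i; S^SO = 93, W^SO = 93 + 3.7·93 = 437.1.
Deadweight loss = 225.7.

225.7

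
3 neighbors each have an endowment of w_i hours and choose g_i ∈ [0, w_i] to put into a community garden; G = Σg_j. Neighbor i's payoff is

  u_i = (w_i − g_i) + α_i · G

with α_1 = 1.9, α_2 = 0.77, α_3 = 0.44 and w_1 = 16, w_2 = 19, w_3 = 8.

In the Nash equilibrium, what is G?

16

∂u_i/∂g_i = α_i − 1, so neighbor i contributes w_i if α_i > 1, else 0.
α_i > 1 for i ∈ {1}; NE contributions (16, 0, 0), G = 16.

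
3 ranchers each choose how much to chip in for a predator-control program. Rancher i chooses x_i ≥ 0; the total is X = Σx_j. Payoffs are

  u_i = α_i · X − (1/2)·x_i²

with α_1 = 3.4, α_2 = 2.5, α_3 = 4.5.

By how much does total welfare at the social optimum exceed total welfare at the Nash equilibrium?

73.11

Rancher i's FOC: ∂u_i/∂x_i = α_i − x_i = 0, so x_i* = α_i.
NE contributions = (3.4, 2.5, 4.5); X = 10.4.
W^NE = (Σα)·X − ½Σα_i² = 10.4² − ½·38.06 = 89.13.
Planner sets x_i = Σα_j = 10.4 for every i, so X^SO = 3·10.4 = 31.2.
W^SO = (Σα)·X^SO − ½·3·(Σα)² = (3/2)·10.4² = 162.24.
Deadweight loss = W^SO − W^NE = 73.11.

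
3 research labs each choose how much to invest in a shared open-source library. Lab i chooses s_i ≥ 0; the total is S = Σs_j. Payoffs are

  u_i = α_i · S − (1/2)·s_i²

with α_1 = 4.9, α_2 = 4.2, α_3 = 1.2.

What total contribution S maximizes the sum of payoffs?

Planner FOC: ∂(Σu_j)/∂s_i = (Σα_j) − s_i = 0, so s_i^SO = Σα_j = 10.3 for every i; S^SO = 30.9.

30.9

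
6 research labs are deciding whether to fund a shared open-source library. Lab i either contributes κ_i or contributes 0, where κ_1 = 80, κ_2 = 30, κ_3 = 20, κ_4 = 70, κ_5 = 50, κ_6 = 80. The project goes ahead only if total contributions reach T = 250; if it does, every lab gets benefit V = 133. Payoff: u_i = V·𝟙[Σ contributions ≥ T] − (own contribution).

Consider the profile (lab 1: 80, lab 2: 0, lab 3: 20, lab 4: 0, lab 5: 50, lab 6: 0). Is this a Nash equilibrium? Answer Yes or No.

Total = 150 < 250: not provided.
Lab 1 (pledges 80, payoff -80): dropping to 0 → total 70, payoff 0. Profitable deviation.

No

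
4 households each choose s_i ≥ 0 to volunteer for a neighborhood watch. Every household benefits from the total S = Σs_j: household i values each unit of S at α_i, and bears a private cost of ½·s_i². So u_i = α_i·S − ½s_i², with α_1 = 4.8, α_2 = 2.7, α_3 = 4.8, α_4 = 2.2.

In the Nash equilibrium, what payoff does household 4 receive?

Household i's FOC: ∂u_i/∂s_i = α_i − s_i = 0, so s_i* = α_i.
NE contributions = (4.8, 2.7, 4.8, 2.2); S = 14.5.
u_4 = α_4·S − ½·(s_4)² = 2.2·14.5 − ½·2.2² = 29.48.

29.48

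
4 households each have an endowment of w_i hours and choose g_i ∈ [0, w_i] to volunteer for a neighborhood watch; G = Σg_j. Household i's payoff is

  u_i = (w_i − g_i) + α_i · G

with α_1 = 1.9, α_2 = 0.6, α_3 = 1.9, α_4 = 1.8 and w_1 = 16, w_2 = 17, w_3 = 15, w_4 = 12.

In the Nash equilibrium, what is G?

∂u_i/∂g_i = α_i − 1, so household i contributes w_i if α_i > 1, else 0.
α_i > 1 for i ∈ {1, 3, 4}; NE contributions (16, 0, 15, 12), G = 43.

43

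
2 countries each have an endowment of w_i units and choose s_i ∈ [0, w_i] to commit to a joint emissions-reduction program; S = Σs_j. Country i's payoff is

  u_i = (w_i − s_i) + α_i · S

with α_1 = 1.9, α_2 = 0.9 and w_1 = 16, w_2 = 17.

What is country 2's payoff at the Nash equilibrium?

∂u_i/∂s_i = α_i − 1, so country i contributes w_i if α_i > 1, else 0.
α_i > 1 for i ∈ {1}; NE contributions (16, 0), S = 16.
u_2 = (17 − 0) + 0.9·16 = 31.4.

31.4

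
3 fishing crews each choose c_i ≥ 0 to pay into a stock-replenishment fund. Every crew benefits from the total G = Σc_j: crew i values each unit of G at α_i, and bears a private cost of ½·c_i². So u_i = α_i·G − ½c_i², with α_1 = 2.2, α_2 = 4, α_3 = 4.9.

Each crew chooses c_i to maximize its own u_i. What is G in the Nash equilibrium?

11.1

Crew i's FOC: ∂u_i/∂c_i = α_i − c_i = 0, so c_i* = α_i.
NE contributions = (2.2, 4, 4.9); G = 11.1.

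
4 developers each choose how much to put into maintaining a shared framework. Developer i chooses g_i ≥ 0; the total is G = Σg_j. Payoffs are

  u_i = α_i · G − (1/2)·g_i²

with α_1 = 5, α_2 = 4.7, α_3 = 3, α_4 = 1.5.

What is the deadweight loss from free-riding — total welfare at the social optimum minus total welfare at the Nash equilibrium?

Developer i's FOC: ∂u_i/∂g_i = α_i − g_i = 0, so g_i* = α_i.
NE contributions = (5, 4.7, 3, 1.5); G = 14.2.
W^NE = (Σα)·G − ½Σα_i² = 14.2² − ½·58.34 = 172.47.
Planner sets g_i = Σα_j = 14.2 for every i, so G^SO = 4·14.2 = 56.8.
W^SO = (Σα)·G^SO − ½·4·(Σα)² = (4/2)·14.2² = 403.28.
Deadweight loss = W^SO − W^NE = 230.81.

230.81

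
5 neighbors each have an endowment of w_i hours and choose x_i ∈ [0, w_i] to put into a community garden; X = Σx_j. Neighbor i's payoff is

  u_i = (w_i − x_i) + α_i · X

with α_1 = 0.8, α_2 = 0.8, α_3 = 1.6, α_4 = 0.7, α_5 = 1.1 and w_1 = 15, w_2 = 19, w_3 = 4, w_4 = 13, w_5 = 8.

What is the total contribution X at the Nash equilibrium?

12

∂u_i/∂x_i = α_i − 1, so neighbor i contributes w_i if α_i > 1, else 0.
α_i > 1 for i ∈ {3, 5}; NE contributions (0, 0, 4, 0, 8), X = 12.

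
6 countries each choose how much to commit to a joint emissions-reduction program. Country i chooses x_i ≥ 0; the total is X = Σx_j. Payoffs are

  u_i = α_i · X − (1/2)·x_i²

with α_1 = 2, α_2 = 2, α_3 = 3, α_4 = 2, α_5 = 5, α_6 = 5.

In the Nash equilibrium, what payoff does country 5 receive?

82.5

Country i's FOC: ∂u_i/∂x_i = α_i − x_i = 0, so x_i* = α_i.
NE contributions = (2, 2, 3, 2, 5, 5); X = 19.
u_5 = α_5·X − ½·(x_5)² = 5·19 − ½·5² = 82.5.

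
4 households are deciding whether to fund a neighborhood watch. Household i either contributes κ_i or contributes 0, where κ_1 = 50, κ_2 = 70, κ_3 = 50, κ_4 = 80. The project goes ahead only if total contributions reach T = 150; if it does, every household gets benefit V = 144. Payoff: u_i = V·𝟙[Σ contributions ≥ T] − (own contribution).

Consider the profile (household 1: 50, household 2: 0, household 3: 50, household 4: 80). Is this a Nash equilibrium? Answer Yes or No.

Total = 180 ≥ 150: provided.
Household 1 (pledges 50, payoff 94): dropping to 0 → total 130, payoff 0. No gain.
Household 2 (pledges 0, payoff 144): pledging 70 → total 250, payoff 74. No gain.
Household 3 (pledges 50, payoff 94): dropping to 0 → total 130, payoff 0. No gain.
Household 4 (pledges 80, payoff 64): dropping to 0 → total 100, payoff 0. No gain.

Yes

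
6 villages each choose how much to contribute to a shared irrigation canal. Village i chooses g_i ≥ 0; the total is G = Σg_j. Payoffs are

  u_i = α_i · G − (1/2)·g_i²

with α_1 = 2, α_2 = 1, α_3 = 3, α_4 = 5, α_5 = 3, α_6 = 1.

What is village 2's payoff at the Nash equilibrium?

14.5

Village i's FOC: ∂u_i/∂g_i = α_i − g_i = 0, so g_i* = α_i.
NE contributions = (2, 1, 3, 5, 3, 1); G = 15.
u_2 = α_2·G − ½·(g_2)² = 1·15 − ½·1² = 14.5.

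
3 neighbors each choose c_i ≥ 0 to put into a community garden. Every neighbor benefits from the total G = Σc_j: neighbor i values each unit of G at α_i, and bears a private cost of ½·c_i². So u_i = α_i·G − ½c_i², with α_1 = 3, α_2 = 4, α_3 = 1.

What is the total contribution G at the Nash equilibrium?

8

Neighbor i's FOC: ∂u_i/∂c_i = α_i − c_i = 0, so c_i* = α_i.
NE contributions = (3, 4, 1); G = 8.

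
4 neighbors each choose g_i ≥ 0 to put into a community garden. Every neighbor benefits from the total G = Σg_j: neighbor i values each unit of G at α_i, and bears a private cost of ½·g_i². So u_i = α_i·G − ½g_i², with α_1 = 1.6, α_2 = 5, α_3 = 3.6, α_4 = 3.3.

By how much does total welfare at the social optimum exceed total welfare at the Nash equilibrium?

207.955

Neighbor i's FOC: ∂u_i/∂g_i = α_i − g_i = 0, so g_i* = α_i.
NE contributions = (1.6, 5, 3.6, 3.3); G = 13.5.
W^NE = (Σα)·G − ½Σα_i² = 13.5² − ½·51.41 = 156.545.
Planner sets g_i = Σα_j = 13.5 for every i, so G^SO = 4·13.5 = 54.
W^SO = (Σα)·G^SO − ½·4·(Σα)² = (4/2)·13.5² = 364.5.
Deadweight loss = W^SO − W^NE = 207.955.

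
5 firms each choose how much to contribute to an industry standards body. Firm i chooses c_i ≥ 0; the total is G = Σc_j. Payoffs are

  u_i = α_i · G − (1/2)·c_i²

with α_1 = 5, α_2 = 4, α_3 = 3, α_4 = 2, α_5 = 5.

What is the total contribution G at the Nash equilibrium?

Firm i's FOC: ∂u_i/∂c_i = α_i − c_i = 0, so c_i* = α_i.
NE contributions = (5, 4, 3, 2, 5); G = 19.

19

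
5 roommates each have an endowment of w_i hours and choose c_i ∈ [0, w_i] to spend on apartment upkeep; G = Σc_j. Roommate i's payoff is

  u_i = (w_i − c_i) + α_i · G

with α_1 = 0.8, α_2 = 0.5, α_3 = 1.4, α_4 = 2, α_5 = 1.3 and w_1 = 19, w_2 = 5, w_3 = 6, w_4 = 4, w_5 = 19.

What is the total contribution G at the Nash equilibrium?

29

∂u_i/∂c_i = α_i − 1, so roommate i contributes w_i if α_i > 1, else 0.
α_i > 1 for i ∈ {3, 4, 5}; NE contributions (0, 0, 6, 4, 19), G = 29.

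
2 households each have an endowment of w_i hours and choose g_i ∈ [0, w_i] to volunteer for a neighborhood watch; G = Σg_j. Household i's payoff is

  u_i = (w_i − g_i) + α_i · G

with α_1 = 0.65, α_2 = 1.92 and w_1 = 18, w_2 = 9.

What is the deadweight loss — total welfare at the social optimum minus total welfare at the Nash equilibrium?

28.26

∂u_i/∂g_i = α_i − 1, so household i contributes w_i if α_i > 1, else 0.
α_i > 1 for i ∈ {2}; NE contributions (0, 9), G = 9.
W^NE = Σw_i − G^NE + (Σα_i)·G^NE = 27 + 1.57·9 = 41.13.
Planner: ∂(Σu_j)/∂g_i = Σα_j − 1 = 1.57 > 0, so everyone contributes w_i; G^SO = 27, W^SO = 27 + 1.57·27 = 69.39.
Deadweight loss = 28.26.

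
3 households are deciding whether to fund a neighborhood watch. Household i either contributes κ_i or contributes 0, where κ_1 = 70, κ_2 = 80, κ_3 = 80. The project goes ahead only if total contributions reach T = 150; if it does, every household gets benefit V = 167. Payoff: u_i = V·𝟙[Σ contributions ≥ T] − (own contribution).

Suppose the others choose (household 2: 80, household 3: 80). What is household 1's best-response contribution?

0

Others' total = 160 ≥ 150; contributing adds cost 70 for no extra benefit.
Best response: 0.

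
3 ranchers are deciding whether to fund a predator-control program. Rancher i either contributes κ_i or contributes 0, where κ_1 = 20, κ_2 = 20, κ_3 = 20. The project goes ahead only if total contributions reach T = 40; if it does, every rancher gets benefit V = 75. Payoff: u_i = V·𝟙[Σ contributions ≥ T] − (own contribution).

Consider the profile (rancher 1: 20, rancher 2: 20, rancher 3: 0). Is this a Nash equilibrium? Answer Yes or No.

Yes

Total = 40 ≥ 40: provided.
Rancher 1 (pledges 20, payoff 55): dropping to 0 → total 20, payoff 0. No gain.
Rancher 2 (pledges 20, payoff 55): dropping to 0 → total 20, payoff 0. No gain.
Rancher 3 (pledges 0, payoff 75): pledging 20 → total 60, payoff 55. No gain.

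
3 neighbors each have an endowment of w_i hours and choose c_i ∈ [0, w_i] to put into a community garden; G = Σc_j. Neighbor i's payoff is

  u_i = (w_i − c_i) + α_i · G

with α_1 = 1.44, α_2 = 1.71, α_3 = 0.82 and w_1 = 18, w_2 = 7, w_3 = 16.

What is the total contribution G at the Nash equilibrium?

∂u_i/∂c_i = α_i − 1, so neighbor i contributes w_i if α_i > 1, else 0.
α_i > 1 for i ∈ {1, 2}; NE contributions (18, 7, 0), G = 25.

25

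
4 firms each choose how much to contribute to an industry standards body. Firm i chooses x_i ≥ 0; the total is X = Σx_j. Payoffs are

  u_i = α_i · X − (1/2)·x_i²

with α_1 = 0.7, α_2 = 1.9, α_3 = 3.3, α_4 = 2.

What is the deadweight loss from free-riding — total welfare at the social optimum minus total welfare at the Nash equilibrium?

71.905

Firm i's FOC: ∂u_i/∂x_i = α_i − x_i = 0, so x_i* = α_i.
NE contributions = (0.7, 1.9, 3.3, 2); X = 7.9.
W^NE = (Σα)·X − ½Σα_i² = 7.9² − ½·18.99 = 52.915.
Planner sets x_i = Σα_j = 7.9 for every i, so X^SO = 4·7.9 = 31.6.
W^SO = (Σα)·X^SO − ½·4·(Σα)² = (4/2)·7.9² = 124.82.
Deadweight loss = W^SO − W^NE = 71.905.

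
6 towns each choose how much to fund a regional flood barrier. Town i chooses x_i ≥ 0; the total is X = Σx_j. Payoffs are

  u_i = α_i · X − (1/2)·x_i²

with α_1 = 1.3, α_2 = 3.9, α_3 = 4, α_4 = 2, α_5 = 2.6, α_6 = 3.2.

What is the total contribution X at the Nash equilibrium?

17

Town i's FOC: ∂u_i/∂x_i = α_i − x_i = 0, so x_i* = α_i.
NE contributions = (1.3, 3.9, 4, 2, 2.6, 3.2); X = 17.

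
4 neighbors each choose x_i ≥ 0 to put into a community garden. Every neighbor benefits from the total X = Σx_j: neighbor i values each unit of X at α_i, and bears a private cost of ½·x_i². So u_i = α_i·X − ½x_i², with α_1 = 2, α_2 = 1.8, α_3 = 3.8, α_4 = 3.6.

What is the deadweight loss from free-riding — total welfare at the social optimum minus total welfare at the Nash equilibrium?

Neighbor i's FOC: ∂u_i/∂x_i = α_i − x_i = 0, so x_i* = α_i.
NE contributions = (2, 1.8, 3.8, 3.6); X = 11.2.
W^NE = (Σα)·X − ½Σα_i² = 11.2² − ½·34.64 = 108.12.
Planner sets x_i = Σα_j = 11.2 for every i, so X^SO = 4·11.2 = 44.8.
W^SO = (Σα)·X^SO − ½·4·(Σα)² = (4/2)·11.2² = 250.88.
Deadweight loss = W^SO − W^NE = 142.76.

142.76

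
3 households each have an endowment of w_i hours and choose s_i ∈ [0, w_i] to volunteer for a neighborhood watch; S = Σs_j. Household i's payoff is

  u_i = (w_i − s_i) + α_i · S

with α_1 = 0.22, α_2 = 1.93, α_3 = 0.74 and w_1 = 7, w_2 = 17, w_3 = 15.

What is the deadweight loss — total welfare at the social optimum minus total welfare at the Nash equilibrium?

∂u_i/∂s_i = α_i − 1, so household i contributes w_i if α_i > 1, else 0.
α_i > 1 for i ∈ {2}; NE contributions (0, 17, 0), S = 17.
W^NE = Σw_i − S^NE + (Σα_i)·S^NE = 39 + 1.89·17 = 71.13.
Planner: ∂(Σu_j)/∂s_i = Σα_j − 1 = 1.89 > 0, so everyone contributes w_i; S^SO = 39, W^SO = 39 + 1.89·39 = 112.71.
Deadweight loss = 41.58.

41.58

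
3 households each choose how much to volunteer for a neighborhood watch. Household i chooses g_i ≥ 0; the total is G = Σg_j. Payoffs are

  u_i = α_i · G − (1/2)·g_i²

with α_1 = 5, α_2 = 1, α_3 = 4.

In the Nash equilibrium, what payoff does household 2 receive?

Household i's FOC: ∂u_i/∂g_i = α_i − g_i = 0, so g_i* = α_i.
NE contributions = (5, 1, 4); G = 10.
u_2 = α_2·G − ½·(g_2)² = 1·10 − ½·1² = 9.5.

9.5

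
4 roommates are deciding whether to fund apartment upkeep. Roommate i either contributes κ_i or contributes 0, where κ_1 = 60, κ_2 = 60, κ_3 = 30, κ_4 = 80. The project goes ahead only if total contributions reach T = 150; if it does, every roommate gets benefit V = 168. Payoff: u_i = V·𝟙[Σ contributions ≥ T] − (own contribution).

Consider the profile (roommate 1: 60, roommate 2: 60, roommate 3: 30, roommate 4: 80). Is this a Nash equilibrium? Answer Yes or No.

Total = 230 ≥ 150: provided.
Roommate 1 (pledges 60, payoff 108): dropping to 0 → total 170, payoff 168. Profitable deviation.

No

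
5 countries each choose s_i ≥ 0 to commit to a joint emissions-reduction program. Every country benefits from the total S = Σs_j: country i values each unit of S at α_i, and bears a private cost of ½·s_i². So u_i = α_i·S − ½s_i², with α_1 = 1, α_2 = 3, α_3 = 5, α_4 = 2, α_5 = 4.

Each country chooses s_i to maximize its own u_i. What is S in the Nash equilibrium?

15

Country i's FOC: ∂u_i/∂s_i = α_i − s_i = 0, so s_i* = α_i.
NE contributions = (1, 3, 5, 2, 4); S = 15.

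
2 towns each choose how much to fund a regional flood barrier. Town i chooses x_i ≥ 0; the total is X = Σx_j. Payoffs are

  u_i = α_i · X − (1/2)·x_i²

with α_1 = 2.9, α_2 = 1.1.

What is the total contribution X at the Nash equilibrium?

4

Town i's FOC: ∂u_i/∂x_i = α_i − x_i = 0, so x_i* = α_i.
NE contributions = (2.9, 1.1); X = 4.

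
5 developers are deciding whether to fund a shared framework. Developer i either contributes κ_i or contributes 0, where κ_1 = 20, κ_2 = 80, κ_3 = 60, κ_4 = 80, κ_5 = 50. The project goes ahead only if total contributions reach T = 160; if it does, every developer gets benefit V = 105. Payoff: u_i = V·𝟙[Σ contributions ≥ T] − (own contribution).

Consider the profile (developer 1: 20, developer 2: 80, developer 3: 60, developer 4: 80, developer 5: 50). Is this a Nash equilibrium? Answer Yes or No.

Total = 290 ≥ 160: provided.
Developer 1 (pledges 20, payoff 85): dropping to 0 → total 270, payoff 105. Profitable deviation.

No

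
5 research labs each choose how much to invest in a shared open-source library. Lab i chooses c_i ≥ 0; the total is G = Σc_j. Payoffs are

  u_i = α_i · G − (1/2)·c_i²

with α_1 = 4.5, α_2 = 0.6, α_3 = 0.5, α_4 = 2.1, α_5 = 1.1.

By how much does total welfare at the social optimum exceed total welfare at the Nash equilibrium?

Lab i's FOC: ∂u_i/∂c_i = α_i − c_i = 0, so c_i* = α_i.
NE contributions = (4.5, 0.6, 0.5, 2.1, 1.1); G = 8.8.
W^NE = (Σα)·G − ½Σα_i² = 8.8² − ½·26.48 = 64.2.
Planner sets c_i = Σα_j = 8.8 for every i, so G^SO = 5·8.8 = 44.
W^SO = (Σα)·G^SO − ½·5·(Σα)² = (5/2)·8.8² = 193.6.
Deadweight loss = W^SO − W^NE = 129.4.

129.4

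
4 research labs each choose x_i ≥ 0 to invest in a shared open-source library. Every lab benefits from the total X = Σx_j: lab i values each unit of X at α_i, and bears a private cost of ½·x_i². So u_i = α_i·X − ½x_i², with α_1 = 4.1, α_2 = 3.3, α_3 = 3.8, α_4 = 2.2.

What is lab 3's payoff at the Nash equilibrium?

Lab i's FOC: ∂u_i/∂x_i = α_i − x_i = 0, so x_i* = α_i.
NE contributions = (4.1, 3.3, 3.8, 2.2); X = 13.4.
u_3 = α_3·X − ½·(x_3)² = 3.8·13.4 − ½·3.8² = 43.7.

43.7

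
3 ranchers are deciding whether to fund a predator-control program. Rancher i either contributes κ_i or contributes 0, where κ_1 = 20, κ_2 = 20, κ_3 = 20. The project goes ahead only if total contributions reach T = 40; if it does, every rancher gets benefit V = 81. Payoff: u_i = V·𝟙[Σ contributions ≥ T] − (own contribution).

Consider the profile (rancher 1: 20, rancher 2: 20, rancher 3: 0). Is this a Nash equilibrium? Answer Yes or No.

Total = 40 ≥ 40: provided.
Rancher 1 (pledges 20, payoff 61): dropping to 0 → total 20, payoff 0. No gain.
Rancher 2 (pledges 20, payoff 61): dropping to 0 → total 20, payoff 0. No gain.
Rancher 3 (pledges 0, payoff 81): pledging 20 → total 60, payoff 61. No gain.

Yes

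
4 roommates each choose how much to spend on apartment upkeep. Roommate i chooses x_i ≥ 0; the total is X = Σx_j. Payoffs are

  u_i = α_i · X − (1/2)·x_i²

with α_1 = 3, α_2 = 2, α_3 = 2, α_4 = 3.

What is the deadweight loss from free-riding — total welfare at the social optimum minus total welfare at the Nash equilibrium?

Roommate i's FOC: ∂u_i/∂x_i = α_i − x_i = 0, so x_i* = α_i.
NE contributions = (3, 2, 2, 3); X = 10.
W^NE = (Σα)·X − ½Σα_i² = 10² − ½·26 = 87.
Planner sets x_i = Σα_j = 10 for every i, so X^SO = 4·10 = 40.
W^SO = (Σα)·X^SO − ½·4·(Σα)² = (4/2)·10² = 200.
Deadweight loss = W^SO − W^NE = 113.

113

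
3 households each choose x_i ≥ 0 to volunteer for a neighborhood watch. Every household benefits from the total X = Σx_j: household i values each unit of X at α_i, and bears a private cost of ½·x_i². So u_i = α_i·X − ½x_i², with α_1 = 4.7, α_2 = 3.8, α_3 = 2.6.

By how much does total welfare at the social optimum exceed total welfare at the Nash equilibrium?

Household i's FOC: ∂u_i/∂x_i = α_i − x_i = 0, so x_i* = α_i.
NE contributions = (4.7, 3.8, 2.6); X = 11.1.
W^NE = (Σα)·X − ½Σα_i² = 11.1² − ½·43.29 = 101.565.
Planner sets x_i = Σα_j = 11.1 for every i, so X^SO = 3·11.1 = 33.3.
W^SO = (Σα)·X^SO − ½·3·(Σα)² = (3/2)·11.1² = 184.815.
Deadweight loss = W^SO − W^NE = 83.25.

83.25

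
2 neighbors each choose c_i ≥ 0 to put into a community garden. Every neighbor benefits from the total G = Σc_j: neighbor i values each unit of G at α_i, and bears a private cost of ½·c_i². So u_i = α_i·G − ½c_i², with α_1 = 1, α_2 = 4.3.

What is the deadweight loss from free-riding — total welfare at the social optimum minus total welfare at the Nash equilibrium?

Neighbor i's FOC: ∂u_i/∂c_i = α_i − c_i = 0, so c_i* = α_i.
NE contributions = (1, 4.3); G = 5.3.
W^NE = (Σα)·G − ½Σα_i² = 5.3² − ½·19.49 = 18.345.
Planner sets c_i = Σα_j = 5.3 for every i, so G^SO = 2·5.3 = 10.6.
W^SO = (Σα)·G^SO − ½·2·(Σα)² = (2/2)·5.3² = 28.09.
Deadweight loss = W^SO − W^NE = 9.745.

9.745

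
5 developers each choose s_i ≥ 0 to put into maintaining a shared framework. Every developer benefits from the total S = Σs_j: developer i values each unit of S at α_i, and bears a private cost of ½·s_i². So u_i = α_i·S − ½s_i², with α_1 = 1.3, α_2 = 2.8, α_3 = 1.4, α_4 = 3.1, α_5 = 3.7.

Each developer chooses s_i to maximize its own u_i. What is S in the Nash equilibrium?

12.3

Developer i's FOC: ∂u_i/∂s_i = α_i − s_i = 0, so s_i* = α_i.
NE contributions = (1.3, 2.8, 1.4, 3.1, 3.7); S = 12.3.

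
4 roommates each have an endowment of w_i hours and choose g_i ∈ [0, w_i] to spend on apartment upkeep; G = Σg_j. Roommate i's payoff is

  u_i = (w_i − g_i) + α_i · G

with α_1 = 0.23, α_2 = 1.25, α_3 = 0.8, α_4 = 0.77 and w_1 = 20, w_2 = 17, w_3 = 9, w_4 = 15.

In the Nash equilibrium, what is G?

∂u_i/∂g_i = α_i − 1, so roommate i contributes w_i if α_i > 1, else 0.
α_i > 1 for i ∈ {2}; NE contributions (0, 17, 0, 0), G = 17.

17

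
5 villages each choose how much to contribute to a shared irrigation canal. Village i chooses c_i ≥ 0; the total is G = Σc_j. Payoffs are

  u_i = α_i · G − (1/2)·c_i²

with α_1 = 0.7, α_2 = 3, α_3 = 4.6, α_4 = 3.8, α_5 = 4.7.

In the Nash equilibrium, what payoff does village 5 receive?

Village i's FOC: ∂u_i/∂c_i = α_i − c_i = 0, so c_i* = α_i.
NE contributions = (0.7, 3, 4.6, 3.8, 4.7); G = 16.8.
u_5 = α_5·G − ½·(c_5)² = 4.7·16.8 − ½·4.7² = 67.915.

67.915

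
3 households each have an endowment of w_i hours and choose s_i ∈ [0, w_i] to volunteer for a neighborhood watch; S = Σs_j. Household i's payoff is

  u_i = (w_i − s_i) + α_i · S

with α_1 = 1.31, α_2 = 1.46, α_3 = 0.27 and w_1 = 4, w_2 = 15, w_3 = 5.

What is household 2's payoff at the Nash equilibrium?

27.74

∂u_i/∂s_i = α_i − 1, so household i contributes w_i if α_i > 1, else 0.
α_i > 1 for i ∈ {1, 2}; NE contributions (4, 15, 0), S = 19.
u_2 = (15 − 15) + 1.46·19 = 27.74.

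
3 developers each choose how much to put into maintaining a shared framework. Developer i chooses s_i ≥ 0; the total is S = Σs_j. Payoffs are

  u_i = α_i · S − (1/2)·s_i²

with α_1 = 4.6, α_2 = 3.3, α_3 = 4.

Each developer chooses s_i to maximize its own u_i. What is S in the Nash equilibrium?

Developer i's FOC: ∂u_i/∂s_i = α_i − s_i = 0, so s_i* = α_i.
NE contributions = (4.6, 3.3, 4); S = 11.9.

11.9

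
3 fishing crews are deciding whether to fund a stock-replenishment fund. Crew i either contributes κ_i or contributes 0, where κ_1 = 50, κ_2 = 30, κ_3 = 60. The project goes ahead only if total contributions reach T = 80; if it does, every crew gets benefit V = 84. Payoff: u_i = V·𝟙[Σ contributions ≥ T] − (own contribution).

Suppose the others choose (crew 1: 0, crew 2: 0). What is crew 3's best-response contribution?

0

Others' total = 0. Even contributing 60 gives 60 < 80: no benefit either way.
Best response: 0.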